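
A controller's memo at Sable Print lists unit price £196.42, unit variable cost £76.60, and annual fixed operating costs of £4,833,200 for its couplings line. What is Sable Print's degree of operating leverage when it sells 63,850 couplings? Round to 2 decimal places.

Total contribution margin = 63,850 × £119.82 = £7,650,507.00.
Subtracting fixed costs: EBIT = £7,650,507.00 − £4,833,200 = £2,817,307.00.
So DOL = total CM / EBIT = £7,650,507.00 / £2,817,307.00 = 2.7155.

2.72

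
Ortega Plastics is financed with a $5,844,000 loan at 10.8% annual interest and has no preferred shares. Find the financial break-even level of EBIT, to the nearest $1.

Annual interest = 10.8% × $5,844,000 = $631,152.00.
Without preferred stock the financial break-even is simply EBIT = interest = $631,152.00.

$631,152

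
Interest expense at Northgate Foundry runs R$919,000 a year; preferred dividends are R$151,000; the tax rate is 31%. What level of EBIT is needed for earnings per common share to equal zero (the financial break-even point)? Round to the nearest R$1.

R$1,137,841

Grossing the preferred dividend up to pre-tax terms: R$151,000 / (1 − 0.31) = R$218,840.58.
Financial break-even EBIT = interest + D_p ÷ (1 − t) = R$919,000 + R$218,840.58 = R$1,137,840.58.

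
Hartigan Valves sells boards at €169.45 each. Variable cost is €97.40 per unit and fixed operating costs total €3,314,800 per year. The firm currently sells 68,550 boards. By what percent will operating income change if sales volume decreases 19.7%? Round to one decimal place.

-59.9%

Total contribution margin = 68,550 × €72.05 = €4,939,027.50.
Subtracting fixed costs: EBIT = €4,939,027.50 − €3,314,800 = €1,624,227.50.
Degree of operating leverage = €4,939,027.50 / €1,624,227.50 = 3.0408.
%ΔEBIT = DOL × %ΔSales = 3.0408 × -19.7% = -59.9%.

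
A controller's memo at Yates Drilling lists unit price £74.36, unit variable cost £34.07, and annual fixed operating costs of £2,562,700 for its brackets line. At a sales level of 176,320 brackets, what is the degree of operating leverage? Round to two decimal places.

Total contribution margin = 176,320 × £40.29 = £7,103,932.80.
Subtracting fixed costs: EBIT = £7,103,932.80 − £2,562,700 = £4,541,232.80.
DOL = contribution ÷ EBIT = £7,103,932.80 ÷ £4,541,232.80 = 1.5643.

1.56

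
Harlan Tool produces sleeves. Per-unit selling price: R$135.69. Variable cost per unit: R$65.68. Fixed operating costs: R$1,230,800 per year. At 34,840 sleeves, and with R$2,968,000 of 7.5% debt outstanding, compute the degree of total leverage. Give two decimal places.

2.47

At 34,840 units, contribution = 34,840 × R$70.01 = R$2,439,148.40.
EBIT = R$2,439,148.40 − R$1,230,800 = R$1,208,348.40. Interest = R$222,600.00.
DOL = R$2,439,148.40 ÷ R$1,208,348.40 = 2.0186; DFL = R$1,208,348.40 ÷ R$985,748.40 = 1.2258.
DCL = DOL × DFL = 2.0186 × 1.2258 = 2.4744.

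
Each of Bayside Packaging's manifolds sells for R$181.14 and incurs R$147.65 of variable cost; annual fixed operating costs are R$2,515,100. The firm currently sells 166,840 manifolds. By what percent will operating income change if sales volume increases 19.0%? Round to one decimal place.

Contribution at this volume is 166,840 × R$33.49 = R$5,587,471.60.
EBIT = R$5,587,471.60 − R$2,515,100 = R$3,072,371.60.
So DOL = total CM / EBIT = R$5,587,471.60 / R$3,072,371.60 = 1.8186.
So EBIT moves 1.8186 × (+19.0%) = +34.6%.

+34.6%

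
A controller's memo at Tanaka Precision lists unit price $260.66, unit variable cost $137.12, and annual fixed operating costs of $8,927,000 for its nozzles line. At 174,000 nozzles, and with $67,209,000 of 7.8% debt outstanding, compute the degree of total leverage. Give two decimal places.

At 174,000 units, contribution = 174,000 × $123.54 = $21,495,960.00.
EBIT = $21,495,960.00 − $8,927,000 = $12,568,960.00. Interest = $5,242,302.00, so EBIT − I = $7,326,658.00.
Degree of total leverage = total CM / (EBIT − interest) = $21,495,960.00 / $7,326,658.00 = 2.9339.

2.93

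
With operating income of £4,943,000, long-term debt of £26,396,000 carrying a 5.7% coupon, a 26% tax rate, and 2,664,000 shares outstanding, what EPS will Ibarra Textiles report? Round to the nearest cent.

£0.96

Interest = £1,504,572.00, so EBT = £4,943,000 − £1,504,572.00 = £3,438,428.00.
After tax at 26%: net income = £3,438,428.00 × 0.74 = £2,544,436.72.
Per share: £2,544,436.72 / 2,664,000 shares = £0.96.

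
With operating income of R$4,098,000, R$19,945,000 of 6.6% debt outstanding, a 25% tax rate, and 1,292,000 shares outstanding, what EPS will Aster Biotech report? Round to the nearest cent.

R$1.61

Pre-tax income = R$4,098,000 − R$1,316,370.00 = R$2,781,630.00.
After tax at 25%: net income = R$2,781,630.00 × 0.75 = R$2,086,222.50.
Per share: R$2,086,222.50 / 1,292,000 shares = R$1.61.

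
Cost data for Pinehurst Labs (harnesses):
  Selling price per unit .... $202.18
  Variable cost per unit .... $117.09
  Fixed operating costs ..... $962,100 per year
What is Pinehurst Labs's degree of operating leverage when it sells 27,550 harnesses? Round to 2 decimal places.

1.70

At 27,550 units, contribution = 27,550 × $85.09 = $2,344,229.50.
Operating income = contribution − fixed costs = $2,344,229.50 − $962,100 = $1,382,129.50.
DOL = contribution ÷ EBIT = $2,344,229.50 ÷ $1,382,129.50 = 1.6961.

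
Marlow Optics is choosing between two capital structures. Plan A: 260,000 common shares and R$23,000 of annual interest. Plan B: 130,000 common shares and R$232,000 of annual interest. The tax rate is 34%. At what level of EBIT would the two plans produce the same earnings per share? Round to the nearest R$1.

R$441,000

Set EPS_A = EPS_B: (EBIT − R$23,000)(1 − 0.34) ÷ 260,000 = (EBIT − R$232,000)(1 − 0.34) ÷ 130,000.
Cancelling (1 − t) and cross-multiplying: 130,000·(EBIT − 23,000) = 260,000·(EBIT − 232,000).
EBIT × (260,000 − 130,000) = 232,000 × 260,000 − 23,000 × 130,000 = 57,330,000,000, so EBIT = 57,330,000,000 ÷ 130,000 = 441,000.00.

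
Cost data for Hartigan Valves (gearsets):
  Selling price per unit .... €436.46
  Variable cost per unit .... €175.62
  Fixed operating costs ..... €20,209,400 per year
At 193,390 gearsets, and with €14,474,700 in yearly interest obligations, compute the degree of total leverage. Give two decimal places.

3.20

Contribution at this volume is 193,390 × €260.84 = €50,443,847.60.
Operating income = contribution − fixed costs = €50,443,847.60 − €20,209,400 = €30,234,447.60. Interest = €14,474,700.00.
DOL = €50,443,847.60 ÷ €30,234,447.60 = 1.6684; DFL = €30,234,447.60 ÷ €15,759,747.60 = 1.9185.
Combined leverage = 1.6684 × 1.9185 = 3.2008.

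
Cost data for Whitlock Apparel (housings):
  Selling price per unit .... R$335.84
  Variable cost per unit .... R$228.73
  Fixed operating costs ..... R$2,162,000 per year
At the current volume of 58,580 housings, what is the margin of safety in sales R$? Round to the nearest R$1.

R$12,894,625

Each unit contributes R$335.84 − R$228.73 = R$107.11. Break-even units = R$2,162,000 ÷ R$107.11 = 20,184.86; break-even revenue = 20,184.86 × R$335.84 = R$6,778,882.27.
Actual sales revenue = 58,580 × R$335.84 = R$19,673,507.20.
Margin of safety = R$19,673,507.20 − R$6,778,882.27 = R$12,894,625.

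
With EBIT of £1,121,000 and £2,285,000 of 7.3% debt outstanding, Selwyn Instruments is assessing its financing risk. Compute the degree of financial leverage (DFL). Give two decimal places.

Annual interest charges come to £166,805.00.
DFL = EBIT ÷ (EBIT − I) = £1,121,000 ÷ (£1,121,000 − £166,805.00) = £1,121,000 ÷ £954,195.00 = 1.1748.

1.17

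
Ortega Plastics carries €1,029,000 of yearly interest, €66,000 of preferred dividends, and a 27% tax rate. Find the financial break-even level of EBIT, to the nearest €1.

Grossing the preferred dividend up to pre-tax terms: €66,000 / (1 − 0.27) = €90,410.96.
Financial break-even EBIT = interest + D_p ÷ (1 − t) = €1,029,000 + €90,410.96 = €1,119,410.96.

€1,119,411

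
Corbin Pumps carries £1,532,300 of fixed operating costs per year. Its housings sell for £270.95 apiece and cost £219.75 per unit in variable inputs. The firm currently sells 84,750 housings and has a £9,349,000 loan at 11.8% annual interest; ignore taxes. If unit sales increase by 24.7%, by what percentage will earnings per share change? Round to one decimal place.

+62.9%

Contribution at this volume is 84,750 × £51.20 = £4,339,200.00.
EBIT = £4,339,200.00 − £1,532,300 = £2,806,900.00.
Interest = £1,103,182.00, so EBIT − I = £1,703,718.00.
DCL = total CM / (EBIT − I) = £4,339,200.00 / £1,703,718.00 = 2.5469.
EPS therefore changes by 2.5469 × (+24.7%) = +62.9%.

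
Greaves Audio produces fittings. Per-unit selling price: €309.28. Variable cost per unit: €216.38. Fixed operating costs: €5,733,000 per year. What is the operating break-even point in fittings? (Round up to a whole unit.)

Contribution margin per unit = €309.28 − €216.38 = €92.90.
Units to break even: €5,733,000 ÷ €92.90 = 61,711.52, rounded up to 61,712.

61,712 fittings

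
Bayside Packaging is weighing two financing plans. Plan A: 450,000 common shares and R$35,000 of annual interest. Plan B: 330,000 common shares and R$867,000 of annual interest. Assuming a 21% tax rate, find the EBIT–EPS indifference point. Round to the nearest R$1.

R$3,155,000

At indifference, (EBIT − 35,000)(1 − t)/450,000 = (EBIT − 867,000)(1 − t)/330,000.
The (1 − t) factor cancels: (EBIT − 35,000) × 330,000 = (EBIT − 867,000) × 450,000.
Solving, EBIT = (867,000·450,000 − 35,000·330,000) / (450,000 − 330,000) = 378,600,000,000 / 120,000 = 3,155,000.00.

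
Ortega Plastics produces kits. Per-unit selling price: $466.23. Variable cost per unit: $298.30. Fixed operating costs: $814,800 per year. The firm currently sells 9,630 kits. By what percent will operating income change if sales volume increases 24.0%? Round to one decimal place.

+48.4%

Contribution at this volume is 9,630 × $167.93 = $1,617,165.90.
Operating income = contribution − fixed costs = $1,617,165.90 − $814,800 = $802,365.90.
So DOL = total CM / EBIT = $1,617,165.90 / $802,365.90 = 2.0155.
Operating income changes by 2.0155 × +24.0% = +48.4%.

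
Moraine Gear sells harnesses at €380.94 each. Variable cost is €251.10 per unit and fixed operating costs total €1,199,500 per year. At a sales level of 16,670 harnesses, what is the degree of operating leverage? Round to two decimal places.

Total contribution margin = 16,670 × €129.84 = €2,164,432.80.
EBIT = €2,164,432.80 − €1,199,500 = €964,932.80.
So DOL = total CM / EBIT = €2,164,432.80 / €964,932.80 = 2.2431.

2.24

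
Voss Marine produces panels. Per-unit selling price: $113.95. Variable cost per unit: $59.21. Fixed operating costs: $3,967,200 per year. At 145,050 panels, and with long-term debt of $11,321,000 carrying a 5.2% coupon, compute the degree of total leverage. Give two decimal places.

At 145,050 units, contribution = 145,050 × $54.74 = $7,940,037.00.
EBIT = $7,940,037.00 − $3,967,200 = $3,972,837.00. Interest = $588,692.00.
DOL = $7,940,037.00 ÷ $3,972,837.00 = 1.9986; DFL = $3,972,837.00 ÷ $3,384,145.00 = 1.1740.
Combined leverage = 1.9986 × 1.1740 = 2.3464.

2.35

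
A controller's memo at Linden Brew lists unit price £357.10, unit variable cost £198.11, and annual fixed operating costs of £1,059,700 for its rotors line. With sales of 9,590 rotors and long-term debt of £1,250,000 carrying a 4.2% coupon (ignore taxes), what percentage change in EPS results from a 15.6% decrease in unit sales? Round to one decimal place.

At 9,590 units, contribution = 9,590 × £158.99 = £1,524,714.10.
EBIT = £1,524,714.10 − £1,059,700 = £465,014.10.
Interest = £52,500.00, so EBIT − I = £412,514.10.
DCL = total CM / (EBIT − I) = £1,524,714.10 / £412,514.10 = 3.6962.
%ΔEPS = DCL × %ΔSales = 3.6962 × -15.6% = -57.7%.

-57.7%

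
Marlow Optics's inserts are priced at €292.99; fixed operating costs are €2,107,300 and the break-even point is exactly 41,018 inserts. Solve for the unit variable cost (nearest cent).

€241.61

Contribution per unit must be FC / Q = €2,107,300 / 41,018 = €51.3750.
Variable cost per unit = €292.99 − €51.3750 = €241.61.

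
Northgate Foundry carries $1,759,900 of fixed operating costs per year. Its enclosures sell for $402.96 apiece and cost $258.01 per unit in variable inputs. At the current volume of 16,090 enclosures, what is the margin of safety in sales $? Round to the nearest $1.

Each unit contributes $402.96 − $258.01 = $144.95. Break-even units = $1,759,900 ÷ $144.95 = 12,141.43; break-even revenue = 12,141.43 × $402.96 = $4,892,509.86.
Actual sales revenue = 16,090 × $402.96 = $6,483,626.40.
Margin of safety = $6,483,626.40 − $4,892,509.86 = $1,591,117.

$1,591,117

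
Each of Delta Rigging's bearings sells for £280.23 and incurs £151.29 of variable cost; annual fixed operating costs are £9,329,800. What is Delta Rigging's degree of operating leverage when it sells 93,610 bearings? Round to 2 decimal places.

At 93,610 units, contribution = 93,610 × £128.94 = £12,070,073.40.
EBIT = £12,070,073.40 − £9,329,800 = £2,740,273.40.
So DOL = total CM / EBIT = £12,070,073.40 / £2,740,273.40 = 4.4047.

4.40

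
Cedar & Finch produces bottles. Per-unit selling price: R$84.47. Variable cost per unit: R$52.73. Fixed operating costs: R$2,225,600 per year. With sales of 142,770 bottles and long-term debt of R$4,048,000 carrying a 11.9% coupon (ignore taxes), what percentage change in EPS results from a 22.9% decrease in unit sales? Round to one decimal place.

-56.9%

At 142,770 units, contribution = 142,770 × R$31.74 = R$4,531,519.80.
Operating income = contribution − fixed costs = R$4,531,519.80 − R$2,225,600 = R$2,305,919.80.
Interest = R$481,712.00, so EBIT − I = R$1,824,207.80.
Degree of combined leverage = contribution ÷ (EBIT − I) = R$4,531,519.80 ÷ R$1,824,207.80 = 2.4841.
EPS therefore changes by 2.4841 × (-22.9%) = -56.9%.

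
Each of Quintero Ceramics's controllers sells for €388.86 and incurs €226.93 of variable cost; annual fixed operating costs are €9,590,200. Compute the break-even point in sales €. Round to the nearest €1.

Contribution margin per unit = €388.86 − €226.93 = €161.93, a CM ratio of €161.93 ÷ €388.86 = 0.4164.
Break-even revenue = fixed costs × price ÷ CM = €9,590,200 × €388.86 ÷ €161.93 = €23,029,983.

€23,029,983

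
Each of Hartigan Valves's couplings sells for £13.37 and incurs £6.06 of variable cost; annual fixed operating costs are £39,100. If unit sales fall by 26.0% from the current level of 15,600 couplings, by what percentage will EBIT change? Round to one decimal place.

-39.6%

Contribution at this volume is 15,600 × £7.31 = £114,036.00.
Subtracting fixed costs: EBIT = £114,036.00 − £39,100 = £74,936.00.
So DOL = total CM / EBIT = £114,036.00 / £74,936.00 = 1.5218.
Operating income changes by 1.5218 × -26.0% = -39.6%.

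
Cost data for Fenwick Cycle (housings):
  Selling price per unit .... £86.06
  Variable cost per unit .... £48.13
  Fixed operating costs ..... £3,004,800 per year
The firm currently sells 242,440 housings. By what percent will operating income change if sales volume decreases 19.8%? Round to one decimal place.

-29.4%

At 242,440 units, contribution = 242,440 × £37.93 = £9,195,749.20.
Subtracting fixed costs: EBIT = £9,195,749.20 − £3,004,800 = £6,190,949.20.
Degree of operating leverage = £9,195,749.20 / £6,190,949.20 = 1.4854.
Operating income changes by 1.4854 × -19.8% = -29.4%.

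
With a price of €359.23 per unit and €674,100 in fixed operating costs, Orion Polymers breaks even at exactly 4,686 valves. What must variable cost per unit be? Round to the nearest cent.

Contribution per unit must be FC / Q = €674,100 / 4,686 = €143.8540.
Hence VC = price − CM = €359.23 − €143.8540 = €215.38.

€215.38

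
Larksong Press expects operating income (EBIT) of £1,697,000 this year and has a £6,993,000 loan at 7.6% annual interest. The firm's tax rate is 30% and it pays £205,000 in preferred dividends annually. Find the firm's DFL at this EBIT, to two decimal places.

1.94

Annual interest charges come to £531,468.00.
Preferred dividends grossed up pre-tax: £205,000 / (1 − 0.30) = £292,857.14.
DFL = EBIT ÷ [EBIT − I − D_p/(1−t)] = £1,697,000 ÷ [£1,697,000 − £531,468.00 − £292,857.14] = £1,697,000 ÷ £872,674.86 = 1.9446.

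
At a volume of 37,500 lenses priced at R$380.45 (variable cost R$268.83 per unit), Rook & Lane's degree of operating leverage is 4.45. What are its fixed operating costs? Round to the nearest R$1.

At 37,500 units, contribution = 37,500 × R$111.62 = R$4,185,750.00.
DOL = contribution / EBIT, so EBIT = R$4,185,750.00 / 4.45 = R$940,617.98.
And FC = contribution − EBIT = R$4,185,750.00 − R$940,617.98 = R$3,245,132.

R$3,245,132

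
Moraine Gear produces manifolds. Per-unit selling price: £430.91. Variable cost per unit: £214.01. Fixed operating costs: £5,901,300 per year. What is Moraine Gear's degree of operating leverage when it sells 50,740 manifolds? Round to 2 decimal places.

Total contribution margin = 50,740 × £216.90 = £11,005,506.00.
Operating income = contribution − fixed costs = £11,005,506.00 − £5,901,300 = £5,104,206.00.
DOL = contribution ÷ EBIT = £11,005,506.00 ÷ £5,104,206.00 = 2.1562.

2.16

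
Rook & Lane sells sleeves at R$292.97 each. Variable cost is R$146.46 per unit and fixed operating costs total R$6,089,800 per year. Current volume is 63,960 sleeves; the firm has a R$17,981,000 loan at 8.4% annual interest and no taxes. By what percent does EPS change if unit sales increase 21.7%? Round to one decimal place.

Total contribution margin = 63,960 × R$146.51 = R$9,370,779.60.
Subtracting fixed costs: EBIT = R$9,370,779.60 − R$6,089,800 = R$3,280,979.60.
After interest of R$1,510,404.00, pre-tax earnings = R$1,770,575.60.
DCL = total CM / (EBIT − I) = R$9,370,779.60 / R$1,770,575.60 = 5.2925.
%ΔEPS = DCL × %ΔSales = 5.2925 × +21.7% = +114.8%.

+114.8%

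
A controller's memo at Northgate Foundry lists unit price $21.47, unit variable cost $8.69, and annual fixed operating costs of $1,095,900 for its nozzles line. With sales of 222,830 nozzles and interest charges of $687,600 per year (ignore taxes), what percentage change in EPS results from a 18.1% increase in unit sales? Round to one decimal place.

Contribution at this volume is 222,830 × $12.78 = $2,847,767.40.
EBIT = $2,847,767.40 − $1,095,900 = $1,751,867.40.
After interest of $687,600.00, pre-tax earnings = $1,064,267.40.
Degree of combined leverage = contribution ÷ (EBIT − I) = $2,847,767.40 ÷ $1,064,267.40 = 2.6758.
%ΔEPS = DCL × %ΔSales = 2.6758 × +18.1% = +48.4%.

+48.4%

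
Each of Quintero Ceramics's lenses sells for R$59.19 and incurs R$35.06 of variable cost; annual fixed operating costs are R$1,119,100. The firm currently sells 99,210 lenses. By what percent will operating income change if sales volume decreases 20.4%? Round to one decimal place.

Total contribution margin = 99,210 × R$24.13 = R$2,393,937.30.
Operating income = contribution − fixed costs = R$2,393,937.30 − R$1,119,100 = R$1,274,837.30.
So DOL = total CM / EBIT = R$2,393,937.30 / R$1,274,837.30 = 1.8778.
%ΔEBIT = DOL × %ΔSales = 1.8778 × -20.4% = -38.3%.

-38.3%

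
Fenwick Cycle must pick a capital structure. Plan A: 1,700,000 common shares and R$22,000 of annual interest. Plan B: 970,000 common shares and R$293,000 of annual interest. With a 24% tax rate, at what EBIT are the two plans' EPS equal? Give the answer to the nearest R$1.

Set EPS_A = EPS_B: (EBIT − R$22,000)(1 − 0.24) ÷ 1,700,000 = (EBIT − R$293,000)(1 − 0.24) ÷ 970,000.
The (1 − t) factor cancels: (EBIT − 22,000) × 970,000 = (EBIT − 293,000) × 1,700,000.
Solving, EBIT = (293,000·1,700,000 − 22,000·970,000) / (1,700,000 − 970,000) = 476,760,000,000 / 730,000 = 653,095.89.

R$653,096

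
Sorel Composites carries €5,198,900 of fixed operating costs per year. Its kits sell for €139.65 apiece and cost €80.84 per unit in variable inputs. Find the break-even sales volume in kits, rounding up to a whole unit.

88,402 kits

Contribution margin per unit = €139.65 − €80.84 = €58.81.
Break-even volume = fixed costs ÷ CM per unit = €5,198,900 ÷ €58.81 = 88,401.63, so 88,402 kits.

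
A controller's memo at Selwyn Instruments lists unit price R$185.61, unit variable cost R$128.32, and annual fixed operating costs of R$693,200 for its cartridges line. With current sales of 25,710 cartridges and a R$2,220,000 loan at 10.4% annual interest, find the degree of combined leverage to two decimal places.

Contribution at this volume is 25,710 × R$57.29 = R$1,472,925.90.
EBIT = R$1,472,925.90 − R$693,200 = R$779,725.90. Interest = R$230,880.00.
DOL = R$1,472,925.90 ÷ R$779,725.90 = 1.8890; DFL = R$779,725.90 ÷ R$548,845.90 = 1.4207.
Combined leverage = 1.8890 × 1.4207 = 2.6837.

2.68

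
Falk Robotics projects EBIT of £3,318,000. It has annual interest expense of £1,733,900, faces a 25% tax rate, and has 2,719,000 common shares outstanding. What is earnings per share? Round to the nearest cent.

Interest = £1,733,900.00, so EBT = £3,318,000 − £1,733,900.00 = £1,584,100.00.
Net income = £1,584,100.00 × (1 − 0.25) = £1,188,075.00.
EPS = £1,188,075.00 ÷ 2,719,000 = £0.44.

£0.44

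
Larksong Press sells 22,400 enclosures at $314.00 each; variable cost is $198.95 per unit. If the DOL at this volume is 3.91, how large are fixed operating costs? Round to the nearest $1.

Contribution at this volume is 22,400 × $115.05 = $2,577,120.00.
DOL = contribution / EBIT, so EBIT = $2,577,120.00 / 3.91 = $659,109.97.
And FC = contribution − EBIT = $2,577,120.00 − $659,109.97 = $1,918,010.

$1,918,010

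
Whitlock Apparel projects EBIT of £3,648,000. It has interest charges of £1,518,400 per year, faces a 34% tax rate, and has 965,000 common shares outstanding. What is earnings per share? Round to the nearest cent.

£1.46

Interest = £1,518,400.00, so EBT = £3,648,000 − £1,518,400.00 = £2,129,600.00.
After tax at 34%: net income = £2,129,600.00 × 0.66 = £1,405,536.00.
Per share: £1,405,536.00 / 965,000 shares = £1.46.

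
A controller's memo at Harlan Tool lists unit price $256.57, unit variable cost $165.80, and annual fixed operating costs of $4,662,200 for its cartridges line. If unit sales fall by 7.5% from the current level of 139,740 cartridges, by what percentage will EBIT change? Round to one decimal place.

Total contribution margin = 139,740 × $90.77 = $12,684,199.80.
Subtracting fixed costs: EBIT = $12,684,199.80 − $4,662,200 = $8,021,999.80.
Degree of operating leverage = $12,684,199.80 / $8,021,999.80 = 1.5812.
So EBIT moves 1.5812 × (-7.5%) = -11.9%.

-11.9%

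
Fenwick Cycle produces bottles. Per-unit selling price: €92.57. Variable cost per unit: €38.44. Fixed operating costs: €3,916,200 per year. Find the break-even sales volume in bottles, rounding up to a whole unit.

Unit CM = price − variable cost = €92.57 − €38.44 = €54.13.
Break-even Q = €3,916,200 / €54.13 = 72,348.05 → 72,349 bottles.

72,349 bottles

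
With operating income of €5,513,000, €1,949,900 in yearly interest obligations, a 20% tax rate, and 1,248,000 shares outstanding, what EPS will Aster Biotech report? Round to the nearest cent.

€2.28

Interest = €1,949,900.00, so EBT = €5,513,000 − €1,949,900.00 = €3,563,100.00.
After tax at 20%: net income = €3,563,100.00 × 0.80 = €2,850,480.00.
Per share: €2,850,480.00 / 1,248,000 shares = €2.28.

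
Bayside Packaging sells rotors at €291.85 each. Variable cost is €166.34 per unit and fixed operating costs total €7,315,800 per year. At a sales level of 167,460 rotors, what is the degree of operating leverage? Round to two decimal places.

Contribution at this volume is 167,460 × €125.51 = €21,017,904.60.
EBIT = €21,017,904.60 − €7,315,800 = €13,702,104.60.
DOL = contribution ÷ EBIT = €21,017,904.60 ÷ €13,702,104.60 = 1.5339.

1.53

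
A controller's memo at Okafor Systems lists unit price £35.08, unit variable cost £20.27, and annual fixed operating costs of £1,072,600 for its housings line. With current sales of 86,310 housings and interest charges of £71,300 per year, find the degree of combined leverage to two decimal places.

Contribution at this volume is 86,310 × £14.81 = £1,278,251.10.
EBIT = £1,278,251.10 − £1,072,600 = £205,651.10. Interest = £71,300.00, so EBIT − I = £134,351.10.
DCL = contribution ÷ (EBIT − I) = £1,278,251.10 ÷ £134,351.10 = 9.5143.

9.51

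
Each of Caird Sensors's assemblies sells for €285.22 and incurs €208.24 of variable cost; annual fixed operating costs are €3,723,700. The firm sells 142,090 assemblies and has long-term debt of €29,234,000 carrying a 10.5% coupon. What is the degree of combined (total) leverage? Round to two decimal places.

2.64

Contribution at this volume is 142,090 × €76.98 = €10,938,088.20.
Operating income = contribution − fixed costs = €10,938,088.20 − €3,723,700 = €7,214,388.20. Interest = €3,069,570.00.
DOL = €10,938,088.20 ÷ €7,214,388.20 = 1.5161; DFL = €7,214,388.20 ÷ €4,144,818.20 = 1.7406.
Combined leverage = 1.5161 × 1.7406 = 2.6389.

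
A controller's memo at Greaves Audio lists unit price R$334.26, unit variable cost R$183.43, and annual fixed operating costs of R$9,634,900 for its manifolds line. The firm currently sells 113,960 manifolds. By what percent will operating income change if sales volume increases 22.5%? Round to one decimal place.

Contribution at this volume is 113,960 × R$150.83 = R$17,188,586.80.
EBIT = R$17,188,586.80 − R$9,634,900 = R$7,553,686.80.
So DOL = total CM / EBIT = R$17,188,586.80 / R$7,553,686.80 = 2.2755.
Operating income changes by 2.2755 × +22.5% = +51.2%.

+51.2%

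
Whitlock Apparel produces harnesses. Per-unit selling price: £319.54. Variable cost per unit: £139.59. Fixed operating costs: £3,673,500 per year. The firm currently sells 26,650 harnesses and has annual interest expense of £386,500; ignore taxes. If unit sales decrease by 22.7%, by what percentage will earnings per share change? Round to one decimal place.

Total contribution margin = 26,650 × £179.95 = £4,795,667.50.
Subtracting fixed costs: EBIT = £4,795,667.50 − £3,673,500 = £1,122,167.50.
Interest = £386,500.00, so EBIT − I = £735,667.50.
Degree of combined leverage = contribution ÷ (EBIT − I) = £4,795,667.50 ÷ £735,667.50 = 6.5188.
EPS therefore changes by 6.5188 × (-22.7%) = -148.0%.

-148.0%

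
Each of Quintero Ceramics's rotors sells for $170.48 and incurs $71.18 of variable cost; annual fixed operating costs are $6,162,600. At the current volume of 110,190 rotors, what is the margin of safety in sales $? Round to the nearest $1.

Each unit contributes $170.48 − $71.18 = $99.30. Break-even units = $6,162,600 ÷ $99.30 = 62,060.42; break-even revenue = 62,060.42 × $170.48 = $10,580,060.91.
Actual sales revenue = 110,190 × $170.48 = $18,785,191.20.
Margin of safety = $18,785,191.20 − $10,580,060.91 = $8,205,130.

$8,205,130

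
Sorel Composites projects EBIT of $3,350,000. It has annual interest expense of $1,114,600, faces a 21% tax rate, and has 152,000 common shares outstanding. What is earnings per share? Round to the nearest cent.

$11.62

Pre-tax income = $3,350,000 − $1,114,600.00 = $2,235,400.00.
Net income = $2,235,400.00 × (1 − 0.21) = $1,765,966.00.
Per share: $1,765,966.00 / 152,000 shares = $11.62.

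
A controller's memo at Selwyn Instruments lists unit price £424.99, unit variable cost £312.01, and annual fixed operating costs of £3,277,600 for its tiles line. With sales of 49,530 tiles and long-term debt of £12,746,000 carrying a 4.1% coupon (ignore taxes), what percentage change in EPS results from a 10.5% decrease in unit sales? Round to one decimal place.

Total contribution margin = 49,530 × £112.98 = £5,595,899.40.
EBIT = £5,595,899.40 − £3,277,600 = £2,318,299.40.
Interest = £522,586.00, so EBIT − I = £1,795,713.40.
Degree of combined leverage = contribution ÷ (EBIT − I) = £5,595,899.40 ÷ £1,795,713.40 = 3.1163.
EPS therefore changes by 3.1163 × (-10.5%) = -32.7%.

-32.7%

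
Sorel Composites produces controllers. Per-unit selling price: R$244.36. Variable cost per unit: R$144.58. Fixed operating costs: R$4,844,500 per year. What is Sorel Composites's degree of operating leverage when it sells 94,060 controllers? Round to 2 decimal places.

2.07

At 94,060 units, contribution = 94,060 × R$99.78 = R$9,385,306.80.
Subtracting fixed costs: EBIT = R$9,385,306.80 − R$4,844,500 = R$4,540,806.80.
Degree of operating leverage = R$9,385,306.80 / R$4,540,806.80 = 2.0669.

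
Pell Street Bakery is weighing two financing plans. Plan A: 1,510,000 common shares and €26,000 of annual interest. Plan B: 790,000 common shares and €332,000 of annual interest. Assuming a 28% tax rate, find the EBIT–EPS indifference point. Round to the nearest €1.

€667,750

Set EPS_A = EPS_B: (EBIT − €26,000)(1 − 0.28) ÷ 1,510,000 = (EBIT − €332,000)(1 − 0.28) ÷ 790,000.
The (1 − t) factor cancels: (EBIT − 26,000) × 790,000 = (EBIT − 332,000) × 1,510,000.
Solving, EBIT = (332,000·1,510,000 − 26,000·790,000) / (1,510,000 − 790,000) = 480,780,000,000 / 720,000 = 667,750.00.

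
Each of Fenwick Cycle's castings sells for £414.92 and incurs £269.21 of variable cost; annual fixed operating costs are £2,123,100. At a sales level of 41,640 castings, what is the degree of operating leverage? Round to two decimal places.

At 41,640 units, contribution = 41,640 × £145.71 = £6,067,364.40.
EBIT = £6,067,364.40 − £2,123,100 = £3,944,264.40.
So DOL = total CM / EBIT = £6,067,364.40 / £3,944,264.40 = 1.5383.

1.54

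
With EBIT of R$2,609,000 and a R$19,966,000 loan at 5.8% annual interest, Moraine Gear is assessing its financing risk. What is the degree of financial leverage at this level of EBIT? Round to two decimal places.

1.80

Annual interest charges come to R$1,158,028.00.
Degree of financial leverage = EBIT / (EBIT − interest) = R$2,609,000 / R$1,450,972.00 = 1.7981.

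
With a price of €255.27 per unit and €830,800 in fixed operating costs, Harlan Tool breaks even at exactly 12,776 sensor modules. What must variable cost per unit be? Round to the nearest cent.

Contribution per unit must be FC / Q = €830,800 / 12,776 = €65.0282.
Hence VC = price − CM = €255.27 − €65.0282 = €190.24.

€190.24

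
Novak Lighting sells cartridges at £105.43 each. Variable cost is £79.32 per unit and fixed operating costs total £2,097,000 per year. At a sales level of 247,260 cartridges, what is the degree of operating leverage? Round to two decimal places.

1.48

Total contribution margin = 247,260 × £26.11 = £6,455,958.60.
Operating income = contribution − fixed costs = £6,455,958.60 − £2,097,000 = £4,358,958.60.
DOL = contribution ÷ EBIT = £6,455,958.60 ÷ £4,358,958.60 = 1.4811.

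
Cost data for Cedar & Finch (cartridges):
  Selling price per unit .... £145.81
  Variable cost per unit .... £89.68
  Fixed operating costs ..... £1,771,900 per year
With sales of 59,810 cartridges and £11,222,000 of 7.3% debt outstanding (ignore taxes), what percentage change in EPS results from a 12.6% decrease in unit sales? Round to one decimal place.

-55.2%

At 59,810 units, contribution = 59,810 × £56.13 = £3,357,135.30.
EBIT = £3,357,135.30 − £1,771,900 = £1,585,235.30.
After interest of £819,206.00, pre-tax earnings = £766,029.30.
DCL = total CM / (EBIT − I) = £3,357,135.30 / £766,029.30 = 4.3825.
%ΔEPS = DCL × %ΔSales = 4.3825 × -12.6% = -55.2%.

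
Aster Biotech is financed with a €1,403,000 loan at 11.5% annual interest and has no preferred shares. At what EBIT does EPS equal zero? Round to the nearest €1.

Annual interest = 11.5% × €1,403,000 = €161,345.00.
Without preferred stock the financial break-even is simply EBIT = interest = €161,345.00.

€161,345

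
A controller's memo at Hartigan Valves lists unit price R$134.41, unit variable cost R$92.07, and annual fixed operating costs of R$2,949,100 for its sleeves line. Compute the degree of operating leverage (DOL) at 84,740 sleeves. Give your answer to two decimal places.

Contribution at this volume is 84,740 × R$42.34 = R$3,587,891.60.
Subtracting fixed costs: EBIT = R$3,587,891.60 − R$2,949,100 = R$638,791.60.
Degree of operating leverage = R$3,587,891.60 / R$638,791.60 = 5.6167.

5.62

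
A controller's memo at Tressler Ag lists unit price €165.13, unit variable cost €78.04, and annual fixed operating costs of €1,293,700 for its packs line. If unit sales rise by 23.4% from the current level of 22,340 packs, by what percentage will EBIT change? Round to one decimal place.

Total contribution margin = 22,340 × €87.09 = €1,945,590.60.
Operating income = contribution − fixed costs = €1,945,590.60 − €1,293,700 = €651,890.60.
Degree of operating leverage = €1,945,590.60 / €651,890.60 = 2.9845.
Operating income changes by 2.9845 × +23.4% = +69.8%.

+69.8%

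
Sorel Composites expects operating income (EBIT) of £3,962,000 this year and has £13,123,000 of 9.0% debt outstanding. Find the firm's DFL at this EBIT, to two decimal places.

1.42

Interest = £1,181,070.00.
DFL = EBIT ÷ (EBIT − I) = £3,962,000 ÷ (£3,962,000 − £1,181,070.00) = £3,962,000 ÷ £2,780,930.00 = 1.4247.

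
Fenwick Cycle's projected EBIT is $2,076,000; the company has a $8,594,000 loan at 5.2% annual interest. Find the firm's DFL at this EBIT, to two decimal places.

Interest = $446,888.00.
DFL = EBIT ÷ (EBIT − I) = $2,076,000 ÷ ($2,076,000 − $446,888.00) = $2,076,000 ÷ $1,629,112.00 = 1.2743.

1.27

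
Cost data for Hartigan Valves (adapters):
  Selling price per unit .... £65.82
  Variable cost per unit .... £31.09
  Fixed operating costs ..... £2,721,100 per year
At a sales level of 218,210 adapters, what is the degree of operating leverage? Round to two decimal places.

Total contribution margin = 218,210 × £34.73 = £7,578,433.30.
Operating income = contribution − fixed costs = £7,578,433.30 − £2,721,100 = £4,857,333.30.
So DOL = total CM / EBIT = £7,578,433.30 / £4,857,333.30 = 1.5602.

1.56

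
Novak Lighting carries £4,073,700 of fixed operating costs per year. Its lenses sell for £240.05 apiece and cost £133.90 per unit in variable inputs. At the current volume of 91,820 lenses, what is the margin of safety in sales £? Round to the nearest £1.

£12,829,034

Unit CM = price − variable cost = £240.05 − £133.90 = £106.15. Break-even units = £4,073,700 ÷ £106.15 = 38,376.83; break-even revenue = 38,376.83 × £240.05 = £9,212,356.90.
Current sales = 91,820 × £240.05 = £22,041,391.00.
Margin of safety = £22,041,391.00 − £9,212,356.90 = £12,829,034.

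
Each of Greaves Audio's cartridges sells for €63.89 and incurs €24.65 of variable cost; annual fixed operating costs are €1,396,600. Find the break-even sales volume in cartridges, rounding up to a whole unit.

35,592 cartridges

Contribution margin per unit = €63.89 − €24.65 = €39.24.
Break-even volume = fixed costs ÷ CM per unit = €1,396,600 ÷ €39.24 = 35,591.23, so 35,592 cartridges.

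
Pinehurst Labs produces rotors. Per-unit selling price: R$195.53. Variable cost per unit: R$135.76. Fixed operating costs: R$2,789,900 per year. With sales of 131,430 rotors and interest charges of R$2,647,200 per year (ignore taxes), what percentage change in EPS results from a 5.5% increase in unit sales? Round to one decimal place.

+17.9%

Total contribution margin = 131,430 × R$59.77 = R$7,855,571.10.
Subtracting fixed costs: EBIT = R$7,855,571.10 − R$2,789,900 = R$5,065,671.10.
Interest = R$2,647,200.00, so EBIT − I = R$2,418,471.10.
DCL = total CM / (EBIT − I) = R$7,855,571.10 / R$2,418,471.10 = 3.2482.
%ΔEPS = DCL × %ΔSales = 3.2482 × +5.5% = +17.9%.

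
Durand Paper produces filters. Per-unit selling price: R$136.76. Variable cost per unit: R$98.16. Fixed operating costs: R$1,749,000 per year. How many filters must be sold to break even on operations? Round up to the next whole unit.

45,311 filters

Contribution margin per unit = R$136.76 − R$98.16 = R$38.60.
Units to break even: R$1,749,000 ÷ R$38.60 = 45,310.88, rounded up to 45,311.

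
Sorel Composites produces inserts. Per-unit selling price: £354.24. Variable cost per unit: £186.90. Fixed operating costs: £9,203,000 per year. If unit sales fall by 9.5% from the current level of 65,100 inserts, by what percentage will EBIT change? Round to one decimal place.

-61.2%

At 65,100 units, contribution = 65,100 × £167.34 = £10,893,834.00.
EBIT = £10,893,834.00 − £9,203,000 = £1,690,834.00.
Degree of operating leverage = £10,893,834.00 / £1,690,834.00 = 6.4429.
So EBIT moves 6.4429 × (-9.5%) = -61.2%.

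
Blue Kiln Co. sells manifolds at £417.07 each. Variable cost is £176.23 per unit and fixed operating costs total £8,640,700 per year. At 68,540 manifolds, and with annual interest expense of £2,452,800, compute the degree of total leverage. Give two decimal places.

3.05

Contribution at this volume is 68,540 × £240.84 = £16,507,173.60.
Subtracting fixed costs: EBIT = £16,507,173.60 − £8,640,700 = £7,866,473.60. Interest = £2,452,800.00.
DOL = £16,507,173.60 ÷ £7,866,473.60 = 2.0984; DFL = £7,866,473.60 ÷ £5,413,673.60 = 1.4531.
Combined leverage = 2.0984 × 1.4531 = 3.0492.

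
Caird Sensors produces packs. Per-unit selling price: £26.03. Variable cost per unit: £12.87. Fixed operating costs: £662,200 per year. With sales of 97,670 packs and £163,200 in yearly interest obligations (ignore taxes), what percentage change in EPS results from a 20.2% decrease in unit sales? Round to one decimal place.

Total contribution margin = 97,670 × £13.16 = £1,285,337.20.
Subtracting fixed costs: EBIT = £1,285,337.20 − £662,200 = £623,137.20.
After interest of £163,200.00, pre-tax earnings = £459,937.20.
DCL = total CM / (EBIT − I) = £1,285,337.20 / £459,937.20 = 2.7946.
EPS therefore changes by 2.7946 × (-20.2%) = -56.5%.

-56.5%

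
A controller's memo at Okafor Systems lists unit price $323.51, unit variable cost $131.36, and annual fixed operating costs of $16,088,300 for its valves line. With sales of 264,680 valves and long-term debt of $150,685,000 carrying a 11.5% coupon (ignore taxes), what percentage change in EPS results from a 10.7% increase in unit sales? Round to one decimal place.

Total contribution margin = 264,680 × $192.15 = $50,858,262.00.
EBIT = $50,858,262.00 − $16,088,300 = $34,769,962.00.
Interest = $17,328,775.00, so EBIT − I = $17,441,187.00.
Degree of combined leverage = contribution ÷ (EBIT − I) = $50,858,262.00 ÷ $17,441,187.00 = 2.9160.
%ΔEPS = DCL × %ΔSales = 2.9160 × +10.7% = +31.2%.

+31.2%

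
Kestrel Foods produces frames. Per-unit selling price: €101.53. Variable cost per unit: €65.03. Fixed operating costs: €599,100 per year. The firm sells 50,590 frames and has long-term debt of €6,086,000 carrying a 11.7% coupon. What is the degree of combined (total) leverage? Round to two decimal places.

3.45

At 50,590 units, contribution = 50,590 × €36.50 = €1,846,535.00.
EBIT = €1,846,535.00 − €599,100 = €1,247,435.00. Interest = €712,062.00.
DOL = €1,846,535.00 ÷ €1,247,435.00 = 1.4803; DFL = €1,247,435.00 ÷ €535,373.00 = 2.3300.
Combined leverage = 1.4803 × 2.3300 = 3.4491.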